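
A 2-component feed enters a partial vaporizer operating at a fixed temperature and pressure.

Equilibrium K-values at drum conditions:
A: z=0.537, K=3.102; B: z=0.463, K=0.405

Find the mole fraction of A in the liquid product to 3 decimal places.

Material balance + equilibrium reduce to Σ zᵢ(Kᵢ−1)/(1+V/F(Kᵢ−1)) = 0.
Check two-phase: ΣzᵢKᵢ = 1.853 > 1 and Σzᵢ/Kᵢ = 1.316 > 1, so g(0) = 0.853 > 0 and g(1) = -0.316 < 0.
Binary case is linear: z₁(K₁−1)(1+V/F(K₂−1)) + z₂(K₂−1)(1+V/F(K₁−1)) = 0
⇒ V/F = [z₁(K₁−1)+z₂(K₂−1)] / [−(K₁−1)(K₂−1)] = 0.8533/1.2507 = 0.682
Compositions from xᵢ = zᵢ/(1+V/F(Kᵢ−1)), yᵢ = Kᵢxᵢ:
  A: x = 0.221, y = 0.684
  B: x = 0.779, y = 0.316

x_A = 0.221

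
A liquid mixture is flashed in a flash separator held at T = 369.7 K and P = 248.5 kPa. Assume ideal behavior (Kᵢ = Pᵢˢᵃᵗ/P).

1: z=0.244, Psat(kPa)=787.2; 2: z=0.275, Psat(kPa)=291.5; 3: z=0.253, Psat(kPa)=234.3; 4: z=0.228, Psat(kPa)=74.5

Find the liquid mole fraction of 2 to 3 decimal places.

Raoult's law: Kᵢ = Pᵢˢᵃᵗ/P = Pᵢˢᵃᵗ/248.5.
  K_1 = 787.2/248.5 = 3.16781, K_2 = 291.5/248.5 = 1.17304, K_3 = 234.3/248.5 = 0.94286, K_4 = 74.5/248.5 = 0.29980
Let ψ = V/F and solve Σ zᵢ(Kᵢ−1)/(1+ψ(Kᵢ−1)) = 0.
Check two-phase: ΣzᵢKᵢ = 1.402 > 1 and Σzᵢ/Kᵢ = 1.340 > 1, so g(0) = 0.402 > 0 and g(1) = -0.340 < 0.
Iterate (Newton) starting at ψ = 0.33:
  ψ = 0.330: g = 0.1310, g' = -0.587 → ψ = 0.553
  ψ = 0.553: g = 0.0084, g' = -0.543 → ψ = 0.569
Converged at ψ = 0.569.
Compositions from xᵢ = zᵢ/(1+ψ(Kᵢ−1)), yᵢ = Kᵢxᵢ:
  1: x = 0.109, y = 0.346
  2: x = 0.250, y = 0.294
  3: x = 0.261, y = 0.247
  4: x = 0.379, y = 0.114

x_2 = 0.250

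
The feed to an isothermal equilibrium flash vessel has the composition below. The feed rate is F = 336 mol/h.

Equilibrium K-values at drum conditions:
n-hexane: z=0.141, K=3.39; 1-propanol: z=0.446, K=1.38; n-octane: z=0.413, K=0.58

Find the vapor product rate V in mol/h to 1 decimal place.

V = 251.3 mol/h

Newton iteration, ψ⁰ = 0.5:
  ψ = 0.500: g = 0.0764, g' = -0.329 → ψ = 0.732
  ψ = 0.732: g = 0.0047, g' = -0.298 → ψ = 0.748
Converged at ψ = 0.748.
Then V = ψ·F = 0.7478·336 = 251.3 mol/h and L = F − V = 84.7 mol/h.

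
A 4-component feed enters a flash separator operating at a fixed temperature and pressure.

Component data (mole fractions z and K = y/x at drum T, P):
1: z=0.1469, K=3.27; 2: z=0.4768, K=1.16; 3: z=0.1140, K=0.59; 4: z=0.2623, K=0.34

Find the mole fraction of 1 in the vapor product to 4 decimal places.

Let ψ = V/F and solve Σ zᵢ(Kᵢ−1)/(1+ψ(Kᵢ−1)) = 0.
Feasibility: ΣzᵢKᵢ = 1.1899, Σzᵢ/Kᵢ = 1.4206 — both > 1, two phases present.
Newton–Raphson from ψ = 0.5:
  ψ = 0.5000: g = -0.09035, g' = -0.4614 → ψ = 0.3042
Converged at ψ = 0.3042.
Compositions from xᵢ = zᵢ/(1+ψ(Kᵢ−1)), yᵢ = Kᵢxᵢ:
  1: x = 0.0869, y = 0.2842
  2: x = 0.4547, y = 0.5274
  3: x = 0.1302, y = 0.0768
  4: x = 0.3282, y = 0.1116

y_1 = 0.2842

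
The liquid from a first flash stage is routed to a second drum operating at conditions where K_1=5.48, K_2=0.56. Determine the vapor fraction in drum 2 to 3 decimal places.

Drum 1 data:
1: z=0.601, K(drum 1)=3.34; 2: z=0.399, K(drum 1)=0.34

V/F (drum 2) = 0.326

Drum 1:
Binary case is linear: z₁(K₁−1)(1+ψ₁(K₂−1)) + z₂(K₂−1)(1+ψ₁(K₁−1)) = 0
⇒ ψ₁ = [z₁(K₁−1)+z₂(K₂−1)] / [−(K₁−1)(K₂−1)] = 1.1430/1.5444 = 0.740
Drum-1 compositions:
  1: x = 0.220, y = 0.735
  2: x = 0.780, y = 0.265
Drum-2 feed = drum-1 liquid: z₂ = (0.2200, 0.7800).
Drum 2:
Let ψ₂ = V/F and solve Σ zᵢ(Kᵢ−1)/(1+ψ₂(Kᵢ−1)) = 0.
Feasibility: ΣzᵢKᵢ = 1.642, Σzᵢ/Kᵢ = 1.433 — both > 1, two phases present.
Binary case is linear: z₁(K₁−1)(1+ψ₂(K₂−1)) + z₂(K₂−1)(1+ψ₂(K₁−1)) = 0
⇒ ψ₂ = [z₁(K₁−1)+z₂(K₂−1)] / [−(K₁−1)(K₂−1)] = 0.6424/1.9712 = 0.326
  1: x = 0.089, y = 0.490
  2: x = 0.911, y = 0.510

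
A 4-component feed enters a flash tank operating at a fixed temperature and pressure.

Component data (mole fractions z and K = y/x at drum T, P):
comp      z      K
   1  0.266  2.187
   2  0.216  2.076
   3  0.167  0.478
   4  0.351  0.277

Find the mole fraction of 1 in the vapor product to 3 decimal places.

y_1 = 0.439

Iterate (Newton) starting at β = 0.5:
  β = 0.500: g = -0.1662, g' = -0.787 → β = 0.289
  β = 0.289: g = -0.0109, g' = -0.710 → β = 0.273
Converged at β = 0.273.
Compositions from xᵢ = zᵢ/(1+β(Kᵢ−1)), yᵢ = Kᵢxᵢ:
  1: x = 0.201, y = 0.439
  2: x = 0.167, y = 0.346
  3: x = 0.195, y = 0.093
  4: x = 0.437, y = 0.121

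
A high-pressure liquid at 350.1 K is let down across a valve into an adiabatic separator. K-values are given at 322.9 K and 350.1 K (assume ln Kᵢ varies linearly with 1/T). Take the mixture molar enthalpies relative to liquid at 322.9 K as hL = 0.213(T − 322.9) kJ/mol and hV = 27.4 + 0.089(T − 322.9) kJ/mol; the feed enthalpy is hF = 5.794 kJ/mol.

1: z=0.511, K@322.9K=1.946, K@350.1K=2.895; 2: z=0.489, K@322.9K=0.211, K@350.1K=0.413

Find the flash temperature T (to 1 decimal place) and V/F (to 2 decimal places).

Adiabatic flash: solve Rachford–Rice at each trial T, then check hF = ψ·hV(T) + (1−ψ)·hL(T).
  T = 322.9 K: K = (1.946, 0.211), RR gives ψ = 0.131, H_out = 3.582 kJ/mol
  T = 350.1 K: K = (2.895, 0.413), RR gives ψ = 0.612, H_out = 20.510 kJ/mol
  T = 336.5 K: K = (2.393, 0.299), RR gives ψ = 0.378, H_out = 12.618 kJ/mol
  T = 329.7 K: K = (2.162, 0.252), RR gives ψ = 0.263, H_out = 8.423 kJ/mol
  T = 326.3 K: K = (2.052, 0.231), RR gives ψ = 0.200, H_out = 6.114 kJ/mol
  T = 324.6 K: K = (1.999, 0.221), RR gives ψ = 0.166, H_out = 4.881 kJ/mol
Linear interpolation between T = 324.6 (H_out = 4.881) and T = 326.3 (H_out = 6.114) on hF = 5.794 gives T ≈ 325.9 K, at which ψ = 0.19.

T = 325.9 K, V/F = 0.19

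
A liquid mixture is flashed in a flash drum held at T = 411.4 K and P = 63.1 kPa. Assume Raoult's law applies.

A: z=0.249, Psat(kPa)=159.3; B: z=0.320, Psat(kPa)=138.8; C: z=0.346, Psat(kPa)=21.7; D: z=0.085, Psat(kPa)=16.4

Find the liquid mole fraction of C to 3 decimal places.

Raoult's law: Kᵢ = Pᵢˢᵃᵗ/P = Pᵢˢᵃᵗ/63.1.
  K_A = 159.3/63.1 = 2.52456, K_B = 138.8/63.1 = 2.19968, K_C = 21.7/63.1 = 0.34390, K_D = 16.4/63.1 = 0.25990
Newton iteration, ψ⁰ = 0.5:
  ψ = 0.500: g = 0.0177, g' = -0.813 → ψ = 0.522
Converged at ψ = 0.522.
Compositions from xᵢ = zᵢ/(1+ψ(Kᵢ−1)), yᵢ = Kᵢxᵢ:
  A: x = 0.139, y = 0.350
  B: x = 0.197, y = 0.433
  C: x = 0.526, y = 0.181
  D: x = 0.138, y = 0.036

x_C = 0.526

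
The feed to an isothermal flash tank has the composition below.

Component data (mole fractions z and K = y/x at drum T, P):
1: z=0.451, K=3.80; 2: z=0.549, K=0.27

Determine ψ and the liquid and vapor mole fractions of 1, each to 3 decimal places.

ψ = 0.422, x_1 = 0.207, y_1 = 0.786

Newton iteration, ψ⁰ = 0.5:
  ψ = 0.500: g = -0.1050, g' = -1.339 → ψ = 0.422
Converged at ψ = 0.422.
Compositions from xᵢ = zᵢ/(1+ψ(Kᵢ−1)), yᵢ = Kᵢxᵢ:
  1: x = 0.207, y = 0.786
  2: x = 0.793, y = 0.214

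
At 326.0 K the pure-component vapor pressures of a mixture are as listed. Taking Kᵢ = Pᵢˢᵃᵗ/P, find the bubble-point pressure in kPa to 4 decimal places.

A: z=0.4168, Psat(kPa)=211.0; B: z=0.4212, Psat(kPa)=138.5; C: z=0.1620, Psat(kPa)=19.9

Pbub = 149.5048 kPa

At the bubble point ψ → 0, so ΣzᵢKᵢ = 1 with Kᵢ = Pᵢˢᵃᵗ/P ⇒ P = ΣzᵢPᵢˢᵃᵗ.
P = 0.4168·211.0 + 0.4212·138.5 + 0.1620·19.9 = 149.5048 kPa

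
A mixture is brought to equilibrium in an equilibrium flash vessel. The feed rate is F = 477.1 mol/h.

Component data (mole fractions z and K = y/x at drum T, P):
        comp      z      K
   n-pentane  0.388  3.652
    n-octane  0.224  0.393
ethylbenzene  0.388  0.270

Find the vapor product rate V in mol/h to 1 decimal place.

Rachford–Rice: g(ψ) = Σ zᵢ(Kᵢ−1)/(1+ψ(Kᵢ−1)) = 0.
g(0) = ΣzᵢKᵢ − 1 = 0.610 and g(1) = 1 − Σzᵢ/Kᵢ = -1.113, so a root lies in (0, 1).
Iterate (Newton) starting at ψ = 0.5:
  ψ = 0.500: g = -0.1989, g' = -1.187 → ψ = 0.332
  ψ = 0.332: g = 0.0024, g' = -1.261 → ψ = 0.334
Converged at ψ = 0.334.
Then V = ψ·F = 0.3344·477.1 = 159.6 mol/h and L = F − V = 317.5 mol/h.

V = 159.6 mol/h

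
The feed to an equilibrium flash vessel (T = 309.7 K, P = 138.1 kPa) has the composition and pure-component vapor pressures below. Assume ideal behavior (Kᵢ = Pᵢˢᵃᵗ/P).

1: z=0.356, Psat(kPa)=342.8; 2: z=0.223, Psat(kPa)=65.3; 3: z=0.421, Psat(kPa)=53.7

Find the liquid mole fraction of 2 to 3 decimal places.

Raoult's law: Kᵢ = Pᵢˢᵃᵗ/P = Pᵢˢᵃᵗ/138.1.
  K_1 = 342.8/138.1 = 2.48226, K_2 = 65.3/138.1 = 0.47285, K_3 = 53.7/138.1 = 0.38885
Let β = V/F and solve Σ zᵢ(Kᵢ−1)/(1+β(Kᵢ−1)) = 0.
Feasibility: ΣzᵢKᵢ = 1.153, Σzᵢ/Kᵢ = 1.698 — both > 1, two phases present.
Newton–Raphson from β = 0.5:
  β = 0.500: g = -0.2271, g' = -0.698 → β = 0.175
  β = 0.175: g = 0.0015, g' = -0.766 → β = 0.177
Converged at β = 0.177.
Compositions from xᵢ = zᵢ/(1+β(Kᵢ−1)), yᵢ = Kᵢxᵢ:
  1: x = 0.282, y = 0.700
  2: x = 0.246, y = 0.116
  3: x = 0.472, y = 0.184

x_2 = 0.246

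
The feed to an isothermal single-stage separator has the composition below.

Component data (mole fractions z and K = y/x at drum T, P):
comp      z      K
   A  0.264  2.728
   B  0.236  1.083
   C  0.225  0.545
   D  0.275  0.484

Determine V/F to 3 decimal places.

Material balance + equilibrium reduce to Σ zᵢ(Kᵢ−1)/(1+V/F(Kᵢ−1)) = 0.
g(0) = ΣzᵢKᵢ − 1 = 0.232 and g(1) = 1 − Σzᵢ/Kᵢ = -0.296, so a root lies in (0, 1).
Iterate (Newton) starting at V/F = 0.5:
  V/F = 0.500: g = -0.0602, g' = -0.439 → V/F = 0.363
  V/F = 0.363: g = 0.0021, g' = -0.477 → V/F = 0.367
Converged at V/F = 0.367.

V/F = 0.367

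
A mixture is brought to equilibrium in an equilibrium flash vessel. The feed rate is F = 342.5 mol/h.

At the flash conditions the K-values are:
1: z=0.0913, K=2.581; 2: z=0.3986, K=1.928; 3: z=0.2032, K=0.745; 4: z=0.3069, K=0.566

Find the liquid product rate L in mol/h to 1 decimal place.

L = 61.0 mol/h

Rachford–Rice: g(ψ) = Σ zᵢ(Kᵢ−1)/(1+ψ(Kᵢ−1)) = 0.
Check two-phase: ΣzᵢKᵢ = 1.3292 > 1 and Σzᵢ/Kᵢ = 1.0571 > 1, so g(0) = 0.3292 > 0 and g(1) = -0.0571 < 0.
Iterate (Newton) starting at ψ = 0.52:
  ψ = 0.5200: g = 0.09697, g' = -0.3389 → ψ = 0.8061
  ψ = 0.8061: g = 0.00497, g' = -0.3141 → ψ = 0.8220
Converged at ψ = 0.8219.
Then V = ψ·F = 0.8219·342.5 = 281.5 mol/h and L = F − V = 61.0 mol/h.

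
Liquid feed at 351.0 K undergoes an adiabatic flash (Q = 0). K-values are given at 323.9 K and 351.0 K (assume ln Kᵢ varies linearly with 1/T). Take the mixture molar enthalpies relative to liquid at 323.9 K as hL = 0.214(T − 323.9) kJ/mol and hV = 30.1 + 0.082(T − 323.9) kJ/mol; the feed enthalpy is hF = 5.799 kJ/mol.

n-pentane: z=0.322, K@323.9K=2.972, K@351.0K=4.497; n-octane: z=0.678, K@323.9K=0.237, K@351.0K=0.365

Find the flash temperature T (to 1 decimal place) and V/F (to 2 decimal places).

Adiabatic flash: solve Rachford–Rice at each trial T, then check hF = ψ·hV(T) + (1−ψ)·hL(T).
  T = 323.9 K: K = (2.972, 0.237), RR gives ψ = 0.078, H_out = 2.354 kJ/mol
  T = 351.0 K: K = (4.497, 0.365), RR gives ψ = 0.313, H_out = 14.107 kJ/mol
  T = 337.4 K: K = (3.684, 0.296), RR gives ψ = 0.205, H_out = 8.695 kJ/mol
  T = 330.6 K: K = (3.313, 0.265), RR gives ψ = 0.145, H_out = 5.678 kJ/mol
  T = 334.0 K: K = (3.495, 0.281), RR gives ψ = 0.176, H_out = 7.223 kJ/mol
  T = 332.3 K: K = (3.404, 0.273), RR gives ψ = 0.161, H_out = 6.460 kJ/mol
Linear interpolation between T = 330.6 (H_out = 5.678) and T = 332.3 (H_out = 6.460) on hF = 5.799 gives T ≈ 330.9 K, at which ψ = 0.15.

T = 330.9 K, V/F = 0.15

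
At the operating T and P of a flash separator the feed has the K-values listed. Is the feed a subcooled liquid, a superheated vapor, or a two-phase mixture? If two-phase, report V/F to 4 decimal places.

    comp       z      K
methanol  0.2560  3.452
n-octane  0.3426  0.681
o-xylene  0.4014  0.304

ΣzᵢKᵢ = 1.2390; Σzᵢ/Kᵢ = 1.8976.
Both exceed 1, so a two-phase solution exists.
Newton iteration, ψ⁰ = 0.5:
  ψ = 0.5000: g = -0.27653, g' = -0.8174 → ψ = 0.1617
  ψ = 0.1617: g = 0.01947, g' = -1.0749 → ψ = 0.1798
  ψ = 0.1798: g = 0.00037, g' = -1.0346 → ψ = 0.1802
Converged at ψ = 0.1802.

two-phase, V/F = 0.1802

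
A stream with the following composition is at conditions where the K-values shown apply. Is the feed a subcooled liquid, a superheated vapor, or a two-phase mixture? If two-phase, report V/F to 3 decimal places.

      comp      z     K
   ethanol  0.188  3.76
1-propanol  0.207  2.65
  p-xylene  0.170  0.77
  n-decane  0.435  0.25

ΣzᵢKᵢ = 1.495; Σzᵢ/Kᵢ = 2.089.
Both exceed 1, so a two-phase solution exists.
Let ψ = V/F and solve Σ zᵢ(Kᵢ−1)/(1+ψ(Kᵢ−1)) = 0.
Newton iteration, ψ⁰ = 0.37:
  ψ = 0.370: g = -0.0255, g' = -1.047 → ψ = 0.346
Converged at ψ = 0.346.

two-phase, V/F = 0.346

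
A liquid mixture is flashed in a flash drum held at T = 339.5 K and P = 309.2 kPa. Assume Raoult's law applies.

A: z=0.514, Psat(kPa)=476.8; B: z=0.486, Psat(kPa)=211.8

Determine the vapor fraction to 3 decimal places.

Raoult's law: Kᵢ = Pᵢˢᵃᵗ/P = Pᵢˢᵃᵗ/309.2.
  K_A = 476.8/309.2 = 1.54204, K_B = 211.8/309.2 = 0.68499
Binary case is linear: z₁(K₁−1)(1+ψ(K₂−1)) + z₂(K₂−1)(1+ψ(K₁−1)) = 0
⇒ ψ = [z₁(K₁−1)+z₂(K₂−1)] / [−(K₁−1)(K₂−1)] = 0.1255/0.1707 = 0.735

ψ = 0.735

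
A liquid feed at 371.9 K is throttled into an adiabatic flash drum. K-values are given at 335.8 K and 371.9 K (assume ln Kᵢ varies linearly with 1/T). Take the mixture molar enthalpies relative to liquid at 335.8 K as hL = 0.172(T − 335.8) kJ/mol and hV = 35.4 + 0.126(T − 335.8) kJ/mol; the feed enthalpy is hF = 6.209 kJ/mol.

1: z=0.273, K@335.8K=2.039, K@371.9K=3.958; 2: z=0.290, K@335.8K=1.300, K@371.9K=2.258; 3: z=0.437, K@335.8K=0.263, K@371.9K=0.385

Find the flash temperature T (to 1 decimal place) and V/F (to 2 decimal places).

T = 338.4 K, V/F = 0.16

Adiabatic flash: solve Rachford–Rice at each trial T, then check hF = ψ·hV(T) + (1−ψ)·hL(T).
  T = 335.8 K: K = (2.039, 1.300, 0.263), RR gives ψ = 0.088, H_out = 3.131 kJ/mol
  T = 371.9 K: K = (3.958, 2.258, 0.385), RR gives ψ = 0.683, H_out = 29.260 kJ/mol
  T = 353.9 K: K = (2.892, 1.739, 0.321), RR gives ψ = 0.466, H_out = 19.234 kJ/mol
  T = 344.9 K: K = (2.442, 1.510, 0.292), RR gives ψ = 0.315, H_out = 12.574 kJ/mol
  T = 340.4 K: K = (2.236, 1.404, 0.277), RR gives ψ = 0.216, H_out = 8.384 kJ/mol
  T = 338.1 K: K = (2.136, 1.351, 0.270), RR gives ψ = 0.156, H_out = 5.907 kJ/mol
Linear interpolation between T = 338.1 (H_out = 5.907) and T = 340.4 (H_out = 8.384) on hF = 6.209 gives T ≈ 338.4 K, at which ψ = 0.16.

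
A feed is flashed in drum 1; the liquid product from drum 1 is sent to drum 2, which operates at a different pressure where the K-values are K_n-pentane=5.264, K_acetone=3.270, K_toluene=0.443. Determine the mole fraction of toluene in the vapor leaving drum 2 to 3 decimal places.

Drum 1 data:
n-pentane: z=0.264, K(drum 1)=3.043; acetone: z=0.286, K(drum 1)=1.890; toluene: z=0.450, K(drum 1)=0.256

y_toluene (drum 2) = 0.372

Drum 1:
Rachford–Rice: g(ψ₁) = Σ zᵢ(Kᵢ−1)/(1+ψ₁(Kᵢ−1)) = 0.
Check two-phase: ΣzᵢKᵢ = 1.459 > 1 and Σzᵢ/Kᵢ = 1.996 > 1, so g(0) = 0.459 > 0 and g(1) = -0.996 < 0.
Newton–Raphson from ψ₁ = 0.5:
  ψ₁ = 0.500: g = -0.0902, g' = -1.010 → ψ₁ = 0.411
  ψ₁ = 0.411: g = -0.0024, g' = -0.964 → ψ₁ = 0.408
Converged at ψ₁ = 0.408.
Drum-1 compositions:
  n-pentane: x = 0.144, y = 0.438
  acetone: x = 0.210, y = 0.397
  toluene: x = 0.646, y = 0.165
Drum-2 feed = drum-1 liquid: z₂ = (0.1440, 0.2098, 0.6463).
Drum 2:
Material balance + equilibrium reduce to Σ zᵢ(Kᵢ−1)/(1+ψ₂(Kᵢ−1)) = 0.
Check two-phase: ΣzᵢKᵢ = 1.730 > 1 and Σzᵢ/Kᵢ = 1.550 > 1, so g(0) = 0.730 > 0 and g(1) = -0.550 < 0.
Newton–Raphson from ψ₂ = 0.5:
  ψ₂ = 0.500: g = -0.0799, g' = -0.889 → ψ₂ = 0.410
  ψ₂ = 0.410: g = 0.0033, g' = -0.973 → ψ₂ = 0.414
Converged at ψ₂ = 0.414.
  n-pentane: x = 0.052, y = 0.274
  acetone: x = 0.108, y = 0.354
  toluene: x = 0.840, y = 0.372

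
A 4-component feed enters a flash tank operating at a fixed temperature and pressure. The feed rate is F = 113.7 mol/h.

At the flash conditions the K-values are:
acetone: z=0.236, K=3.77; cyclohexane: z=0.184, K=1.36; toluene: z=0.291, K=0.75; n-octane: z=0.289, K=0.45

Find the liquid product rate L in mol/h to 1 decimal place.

Newton iteration, V/F⁰ = 0.5:
  V/F = 0.500: g = 0.0278, g' = -0.526 → V/F = 0.553
  V/F = 0.553: g = 0.0006, g' = -0.504 → V/F = 0.554
Converged at V/F = 0.554.
Then V = V/F·F = 0.5542·113.7 = 63.0 mol/h and L = F − V = 50.7 mol/h.

L = 50.7 mol/h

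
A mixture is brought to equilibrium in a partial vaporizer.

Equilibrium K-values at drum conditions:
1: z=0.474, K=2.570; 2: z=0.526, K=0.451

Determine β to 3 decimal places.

β = 0.528

Let β = V/F and solve Σ zᵢ(Kᵢ−1)/(1+β(Kᵢ−1)) = 0.
g(0) = ΣzᵢKᵢ − 1 = 0.455 and g(1) = 1 − Σzᵢ/Kᵢ = -0.351, so a root lies in (0, 1).
Binary case is linear: z₁(K₁−1)(1+β(K₂−1)) + z₂(K₂−1)(1+β(K₁−1)) = 0
⇒ β = [z₁(K₁−1)+z₂(K₂−1)] / [−(K₁−1)(K₂−1)] = 0.4554/0.8619 = 0.528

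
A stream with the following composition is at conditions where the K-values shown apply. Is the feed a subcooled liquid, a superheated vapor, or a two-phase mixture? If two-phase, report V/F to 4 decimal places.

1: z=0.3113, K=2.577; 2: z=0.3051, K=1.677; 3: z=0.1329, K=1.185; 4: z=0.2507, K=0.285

two-phase, V/F = 0.7463

ΣzᵢKᵢ = 1.5428; Σzᵢ/Kᵢ = 1.2945.
Both exceed 1, so a two-phase solution exists.
Rachford–Rice: g(ψ) = Σ zᵢ(Kᵢ−1)/(1+ψ(Kᵢ−1)) = 0.
Newton iteration, ψ⁰ = 0.34:
  ψ = 0.3400: g = 0.27379, g' = -0.6482 → ψ = 0.7624
  ψ = 0.7624: g = -0.01334, g' = -0.8433 → ψ = 0.7466
  ψ = 0.7466: g = -0.00020, g' = -0.8182 → ψ = 0.7463
Converged at ψ = 0.7463.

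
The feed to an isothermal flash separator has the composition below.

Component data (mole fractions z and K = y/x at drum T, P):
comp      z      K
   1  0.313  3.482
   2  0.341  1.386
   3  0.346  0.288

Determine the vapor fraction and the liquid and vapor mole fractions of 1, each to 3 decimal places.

Rachford–Rice: g(ψ) = Σ zᵢ(Kᵢ−1)/(1+ψ(Kᵢ−1)) = 0.
Feasibility: ΣzᵢKᵢ = 1.662, Σzᵢ/Kᵢ = 1.537 — both > 1, two phases present.
Newton–Raphson from ψ = 0.5:
  ψ = 0.500: g = 0.0745, g' = -0.843 → ψ = 0.588
  ψ = 0.588: g = -0.0009, g' = -0.872 → ψ = 0.587
Converged at ψ = 0.587.
Compositions from xᵢ = zᵢ/(1+ψ(Kᵢ−1)), yᵢ = Kᵢxᵢ:
  1: x = 0.127, y = 0.443
  2: x = 0.278, y = 0.385
  3: x = 0.595, y = 0.171

ψ = 0.587, x_1 = 0.127, y_1 = 0.443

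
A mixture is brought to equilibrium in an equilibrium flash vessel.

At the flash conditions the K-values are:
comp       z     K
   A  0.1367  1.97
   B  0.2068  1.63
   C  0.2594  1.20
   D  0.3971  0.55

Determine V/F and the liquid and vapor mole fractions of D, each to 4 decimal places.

Rachford–Rice: g(V/F) = Σ zᵢ(Kᵢ−1)/(1+V/F(Kᵢ−1)) = 0.
g(0) = ΣzᵢKᵢ − 1 = 0.1361 and g(1) = 1 − Σzᵢ/Kᵢ = -0.1344, so a root lies in (0, 1).
Iterate (Newton) starting at V/F = 0.51:
  V/F = 0.5100: g = 0.00247, g' = -0.2486 → V/F = 0.5199
Converged at V/F = 0.5199.
Compositions from xᵢ = zᵢ/(1+V/F(Kᵢ−1)), yᵢ = Kᵢxᵢ:
  A: x = 0.0909, y = 0.1790
  B: x = 0.1558, y = 0.2539
  C: x = 0.2350, y = 0.2820
  D: x = 0.5184, y = 0.2851

V/F = 0.5199, x_D = 0.5184, y_D = 0.2851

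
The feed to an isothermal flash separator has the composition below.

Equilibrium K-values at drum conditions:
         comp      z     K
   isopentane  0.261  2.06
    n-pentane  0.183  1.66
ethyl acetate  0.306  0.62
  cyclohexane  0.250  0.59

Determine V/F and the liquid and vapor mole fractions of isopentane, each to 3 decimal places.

V/F = 0.497, x_isopentane = 0.171, y_isopentane = 0.352

Material balance + equilibrium reduce to Σ zᵢ(Kᵢ−1)/(1+V/F(Kᵢ−1)) = 0.
Check two-phase: ΣzᵢKᵢ = 1.179 > 1 and Σzᵢ/Kᵢ = 1.154 > 1, so g(0) = 0.179 > 0 and g(1) = -0.154 < 0.
Newton–Raphson from V/F = 0.5:
  V/F = 0.500: g = -0.0009, g' = -0.304 → V/F = 0.497
Converged at V/F = 0.497.
Compositions from xᵢ = zᵢ/(1+V/F(Kᵢ−1)), yᵢ = Kᵢxᵢ:
  isopentane: x = 0.171, y = 0.352
  n-pentane: x = 0.138, y = 0.229
  ethyl acetate: x = 0.377, y = 0.234
  cyclohexane: x = 0.314, y = 0.185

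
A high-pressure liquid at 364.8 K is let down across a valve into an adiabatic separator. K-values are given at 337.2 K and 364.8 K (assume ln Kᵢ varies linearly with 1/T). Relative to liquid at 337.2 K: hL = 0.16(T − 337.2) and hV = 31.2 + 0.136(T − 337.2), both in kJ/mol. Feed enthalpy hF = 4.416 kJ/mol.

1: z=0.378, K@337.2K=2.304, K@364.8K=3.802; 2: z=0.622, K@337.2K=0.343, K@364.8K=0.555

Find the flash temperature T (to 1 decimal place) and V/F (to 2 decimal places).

T = 338.8 K, V/F = 0.13

Adiabatic flash: solve Rachford–Rice at each trial T, then check hF = ψ·hV(T) + (1−ψ)·hL(T).
  T = 337.2 K: K = (2.304, 0.343), RR gives ψ = 0.098, H_out = 3.068 kJ/mol
  T = 364.8 K: K = (3.802, 0.555), RR gives ψ = 0.627, H_out = 23.577 kJ/mol
  T = 351.0 K: K = (2.989, 0.440), RR gives ψ = 0.363, H_out = 13.408 kJ/mol
  T = 344.1 K: K = (2.631, 0.390), RR gives ψ = 0.238, H_out = 8.490 kJ/mol
  T = 340.6 K: K = (2.461, 0.365), RR gives ψ = 0.170, H_out = 5.838 kJ/mol
  T = 338.9 K: K = (2.382, 0.354), RR gives ψ = 0.135, H_out = 4.482 kJ/mol
Linear interpolation between T = 337.2 (H_out = 3.068) and T = 338.9 (H_out = 4.482) on hF = 4.416 gives T ≈ 338.8 K, at which ψ = 0.13.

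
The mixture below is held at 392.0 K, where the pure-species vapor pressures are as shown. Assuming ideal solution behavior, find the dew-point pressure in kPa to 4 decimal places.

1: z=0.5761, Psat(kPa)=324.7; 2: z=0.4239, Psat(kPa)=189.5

Pdew = 249.3024 kPa

At the dew point ψ → 1, so Σzᵢ/Kᵢ = 1 with Kᵢ = Pᵢˢᵃᵗ/P ⇒ 1/P = Σzᵢ/Pᵢˢᵃᵗ.
1/P = 0.5761/324.7 + 0.4239/189.5 = 0.0040112 ⇒ P = 249.3024 kPa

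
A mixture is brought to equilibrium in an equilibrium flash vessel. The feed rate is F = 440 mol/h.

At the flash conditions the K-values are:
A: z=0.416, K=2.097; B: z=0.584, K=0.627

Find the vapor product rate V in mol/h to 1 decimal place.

Material balance + equilibrium reduce to Σ zᵢ(Kᵢ−1)/(1+β(Kᵢ−1)) = 0.
g(0) = ΣzᵢKᵢ − 1 = 0.239 and g(1) = 1 − Σzᵢ/Kᵢ = -0.130, so a root lies in (0, 1).
Binary case is linear: z₁(K₁−1)(1+β(K₂−1)) + z₂(K₂−1)(1+β(K₁−1)) = 0
⇒ β = [z₁(K₁−1)+z₂(K₂−1)] / [−(K₁−1)(K₂−1)] = 0.2385/0.4092 = 0.583
Then V = β·F = 0.5829·440 = 256.5 mol/h and L = F − V = 183.5 mol/h.

V = 256.5 mol/h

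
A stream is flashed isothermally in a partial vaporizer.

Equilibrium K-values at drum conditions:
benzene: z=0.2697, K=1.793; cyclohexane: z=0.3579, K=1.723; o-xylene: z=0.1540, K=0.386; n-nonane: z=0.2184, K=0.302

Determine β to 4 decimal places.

β = 0.4499

Let β = V/F and solve Σ zᵢ(Kᵢ−1)/(1+β(Kᵢ−1)) = 0.
Feasibility: ΣzᵢKᵢ = 1.2256, Σzᵢ/Kᵢ = 1.4803 — both > 1, two phases present.
Iterate (Newton) starting at β = 0.39:
  β = 0.3900: g = 0.03141, g' = -0.5140 → β = 0.4511
  β = 0.4511: g = -0.00063, g' = -0.5361 → β = 0.4499
Converged at β = 0.4499.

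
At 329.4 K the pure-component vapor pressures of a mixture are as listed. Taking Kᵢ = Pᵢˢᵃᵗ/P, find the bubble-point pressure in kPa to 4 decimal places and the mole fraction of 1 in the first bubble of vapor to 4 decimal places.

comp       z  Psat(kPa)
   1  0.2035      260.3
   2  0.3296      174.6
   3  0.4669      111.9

Pbub = 162.7653 kPa, y_1 = 0.3254

At the bubble point ψ → 0, so ΣzᵢKᵢ = 1 with Kᵢ = Pᵢˢᵃᵗ/P ⇒ P = ΣzᵢPᵢˢᵃᵗ.
P = 0.2035·260.3 + 0.3296·174.6 + 0.4669·111.9 = 162.7653 kPa
yᵢ = zᵢPᵢˢᵃᵗ/P ⇒ y_1 = 0.2035·260.3/162.7653 = 0.3254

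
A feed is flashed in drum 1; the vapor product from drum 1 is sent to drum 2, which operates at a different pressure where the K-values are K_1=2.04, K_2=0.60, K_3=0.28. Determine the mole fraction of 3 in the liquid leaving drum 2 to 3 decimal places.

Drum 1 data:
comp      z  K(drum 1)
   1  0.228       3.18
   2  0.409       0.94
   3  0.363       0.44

Drum 1:
Material balance + equilibrium reduce to Σ zᵢ(Kᵢ−1)/(1+ψ₁(Kᵢ−1)) = 0.
Check two-phase: ΣzᵢKᵢ = 1.269 > 1 and Σzᵢ/Kᵢ = 1.332 > 1, so g(0) = 0.269 > 0 and g(1) = -0.332 < 0.
Newton iteration, ψ₁⁰ = 0.43:
  ψ₁ = 0.430: g = -0.0364, g' = -0.488 → ψ₁ = 0.355
  ψ₁ = 0.355: g = 0.0012, g' = -0.523 → ψ₁ = 0.358
Converged at ψ₁ = 0.358.
Drum-1 compositions:
  1: x = 0.128, y = 0.407
  2: x = 0.418, y = 0.393
  3: x = 0.454, y = 0.200
Drum-2 feed = drum-1 vapor: z₂ = (0.4074, 0.3929, 0.1997).
Drum 2:
Material balance + equilibrium reduce to Σ zᵢ(Kᵢ−1)/(1+ψ₂(Kᵢ−1)) = 0.
g(0) = ΣzᵢKᵢ − 1 = 0.123 and g(1) = 1 − Σzᵢ/Kᵢ = -0.568, so a root lies in (0, 1).
Newton iteration, ψ₂⁰ = 0.55:
  ψ₂ = 0.550: g = -0.1701, g' = -0.565 → ψ₂ = 0.249
  ψ₂ = 0.249: g = -0.0134, g' = -0.509 → ψ₂ = 0.223
Converged at ψ₂ = 0.223.
  1: x = 0.331, y = 0.675
  2: x = 0.431, y = 0.259
  3: x = 0.238, y = 0.067

x_3 (drum 2) = 0.238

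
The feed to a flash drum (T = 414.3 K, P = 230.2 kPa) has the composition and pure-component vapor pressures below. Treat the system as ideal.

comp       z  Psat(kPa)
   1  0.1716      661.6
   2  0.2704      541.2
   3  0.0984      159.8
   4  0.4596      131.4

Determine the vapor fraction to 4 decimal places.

ψ = 0.7153

Raoult's law: Kᵢ = Pᵢˢᵃᵗ/P = Pᵢˢᵃᵗ/230.2.
  K_1 = 661.6/230.2 = 2.874023, K_2 = 541.2/230.2 = 2.350999, K_3 = 159.8/230.2 = 0.694179, K_4 = 131.4/230.2 = 0.570808
Rachford–Rice: g(ψ) = Σ zᵢ(Kᵢ−1)/(1+ψ(Kᵢ−1)) = 0.
Check two-phase: ΣzᵢKᵢ = 1.4595 > 1 and Σzᵢ/Kᵢ = 1.1216 > 1, so g(0) = 0.4595 > 0 and g(1) = -0.1216 < 0.
Newton–Raphson from ψ = 0.5:
  ψ = 0.5000: g = 0.09737, g' = -0.4865 → ψ = 0.7002
  ψ = 0.7002: g = 0.00653, g' = -0.4310 → ψ = 0.7153
Converged at ψ = 0.7153.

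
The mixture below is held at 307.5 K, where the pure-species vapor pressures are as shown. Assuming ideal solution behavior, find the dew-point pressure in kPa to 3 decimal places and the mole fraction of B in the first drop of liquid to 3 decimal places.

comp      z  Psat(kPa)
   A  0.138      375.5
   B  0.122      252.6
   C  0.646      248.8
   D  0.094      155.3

Pdew = 246.778 kPa, x_B = 0.119

At the dew point ψ → 1, so Σzᵢ/Kᵢ = 1 with Kᵢ = Pᵢˢᵃᵗ/P ⇒ 1/P = Σzᵢ/Pᵢˢᵃᵗ.
1/P = 0.138/375.5 + 0.122/252.6 + 0.646/248.8 + 0.094/155.3 = 0.004052 ⇒ P = 246.778 kPa
xᵢ = zᵢP/Pᵢˢᵃᵗ ⇒ x_B = 0.122·246.778/252.6 = 0.119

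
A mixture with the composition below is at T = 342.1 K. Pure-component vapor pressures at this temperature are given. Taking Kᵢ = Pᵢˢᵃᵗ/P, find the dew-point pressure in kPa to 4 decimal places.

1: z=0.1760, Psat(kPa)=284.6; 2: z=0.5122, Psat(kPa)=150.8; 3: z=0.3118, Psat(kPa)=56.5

Pdew = 104.8927 kPa

At the dew point ψ → 1, so Σzᵢ/Kᵢ = 1 with Kᵢ = Pᵢˢᵃᵗ/P ⇒ 1/P = Σzᵢ/Pᵢˢᵃᵗ.
1/P = 0.1760/284.6 + 0.5122/150.8 + 0.3118/56.5 = 0.0095335 ⇒ P = 104.8927 kPa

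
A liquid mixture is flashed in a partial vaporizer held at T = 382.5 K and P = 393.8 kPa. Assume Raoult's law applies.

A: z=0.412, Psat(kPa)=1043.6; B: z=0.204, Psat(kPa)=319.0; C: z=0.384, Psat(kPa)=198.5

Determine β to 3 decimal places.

β = 0.656

Raoult's law: Kᵢ = Pᵢˢᵃᵗ/P = Pᵢˢᵃᵗ/393.8.
  K_A = 1043.6/393.8 = 2.65008, K_B = 319.0/393.8 = 0.81006, K_C = 198.5/393.8 = 0.50406
Material balance + equilibrium reduce to Σ zᵢ(Kᵢ−1)/(1+β(Kᵢ−1)) = 0.
Check two-phase: ΣzᵢKᵢ = 1.451 > 1 and Σzᵢ/Kᵢ = 1.169 > 1, so g(0) = 0.451 > 0 and g(1) = -0.169 < 0.
Iterate (Newton) starting at β = 0.63:
  β = 0.630: g = 0.0123, g' = -0.479 → β = 0.656
Converged at β = 0.656.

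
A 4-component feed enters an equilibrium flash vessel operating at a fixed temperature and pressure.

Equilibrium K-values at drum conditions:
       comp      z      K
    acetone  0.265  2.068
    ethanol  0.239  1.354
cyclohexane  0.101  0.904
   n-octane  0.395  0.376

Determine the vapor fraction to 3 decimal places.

ψ = 0.248

Newton–Raphson from ψ = 0.5:
  ψ = 0.500: g = -0.1121, g' = -0.476 → ψ = 0.265
  ψ = 0.265: g = -0.0071, g' = -0.430 → ψ = 0.248
Converged at ψ = 0.248.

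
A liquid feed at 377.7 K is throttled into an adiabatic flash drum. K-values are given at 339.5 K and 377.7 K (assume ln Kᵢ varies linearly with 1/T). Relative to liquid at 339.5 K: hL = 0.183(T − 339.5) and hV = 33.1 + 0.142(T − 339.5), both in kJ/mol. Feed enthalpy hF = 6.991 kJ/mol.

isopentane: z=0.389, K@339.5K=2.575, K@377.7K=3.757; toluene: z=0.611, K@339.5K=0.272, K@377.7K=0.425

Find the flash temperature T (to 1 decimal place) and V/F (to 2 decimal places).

T = 344.0 K, V/F = 0.19

Adiabatic flash: solve Rachford–Rice at each trial T, then check hF = ψ·hV(T) + (1−ψ)·hL(T).
  T = 339.5 K: K = (2.575, 0.272), RR gives ψ = 0.146, H_out = 4.846 kJ/mol
  T = 377.7 K: K = (3.757, 0.425), RR gives ψ = 0.455, H_out = 21.335 kJ/mol
  T = 358.6 K: K = (3.142, 0.344), RR gives ψ = 0.308, H_out = 13.442 kJ/mol
  T = 349.1 K: K = (2.854, 0.307), RR gives ψ = 0.232, H_out = 9.337 kJ/mol
  T = 344.3 K: K = (2.713, 0.289), RR gives ψ = 0.191, H_out = 7.148 kJ/mol
  T = 341.9 K: K = (2.643, 0.281), RR gives ψ = 0.169, H_out = 6.013 kJ/mol
Linear interpolation between T = 341.9 (H_out = 6.013) and T = 344.3 (H_out = 7.148) on hF = 6.991 gives T ≈ 344.0 K, at which ψ = 0.19.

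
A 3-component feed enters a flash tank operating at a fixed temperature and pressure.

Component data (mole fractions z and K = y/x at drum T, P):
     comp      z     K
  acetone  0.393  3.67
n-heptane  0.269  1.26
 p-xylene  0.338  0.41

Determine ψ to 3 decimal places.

ψ = 0.820

Let ψ = V/F and solve Σ zᵢ(Kᵢ−1)/(1+ψ(Kᵢ−1)) = 0.
Check two-phase: ΣzᵢKᵢ = 1.920 > 1 and Σzᵢ/Kᵢ = 1.145 > 1, so g(0) = 0.920 > 0 and g(1) = -0.145 < 0.
Newton–Raphson from ψ = 0.5:
  ψ = 0.500: g = 0.2284, g' = -0.765 → ψ = 0.799
  ψ = 0.799: g = 0.0158, g' = -0.719 → ψ = 0.821
  ψ = 0.821: g = -0.0001, g' = -0.730 → ψ = 0.820
Converged at ψ = 0.820.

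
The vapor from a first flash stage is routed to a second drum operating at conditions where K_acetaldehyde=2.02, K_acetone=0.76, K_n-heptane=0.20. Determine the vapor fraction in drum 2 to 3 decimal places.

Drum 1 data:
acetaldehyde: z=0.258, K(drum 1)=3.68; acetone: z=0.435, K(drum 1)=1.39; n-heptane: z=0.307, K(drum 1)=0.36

V/F (drum 2) = 0.106

Drum 1:
Rachford–Rice: g(ψ₁) = Σ zᵢ(Kᵢ−1)/(1+ψ₁(Kᵢ−1)) = 0.
Feasibility: ΣzᵢKᵢ = 1.665, Σzᵢ/Kᵢ = 1.236 — both > 1, two phases present.
Newton iteration, ψ₁⁰ = 0.5:
  ψ₁ = 0.500: g = 0.1485, g' = -0.657 → ψ₁ = 0.726
Converged at ψ₁ = 0.726.
Drum-1 compositions:
  acetaldehyde: x = 0.088, y = 0.322
  acetone: x = 0.339, y = 0.471
  n-heptane: x = 0.573, y = 0.206
Drum-2 feed = drum-1 vapor: z₂ = (0.3223, 0.4712, 0.2064).
Drum 2:
Material balance + equilibrium reduce to Σ zᵢ(Kᵢ−1)/(1+ψ₂(Kᵢ−1)) = 0.
g(0) = ΣzᵢKᵢ − 1 = 0.051 and g(1) = 1 − Σzᵢ/Kᵢ = -0.812, so a root lies in (0, 1).
Iterate (Newton) starting at ψ₂ = 0.5:
  ψ₂ = 0.500: g = -0.1860, g' = -0.549 → ψ₂ = 0.161
  ψ₂ = 0.161: g = -0.0249, g' = -0.451 → ψ₂ = 0.106
Converged at ψ₂ = 0.106.
  acetaldehyde: x = 0.291, y = 0.587
  acetone: x = 0.484, y = 0.368
  n-heptane: x = 0.226, y = 0.045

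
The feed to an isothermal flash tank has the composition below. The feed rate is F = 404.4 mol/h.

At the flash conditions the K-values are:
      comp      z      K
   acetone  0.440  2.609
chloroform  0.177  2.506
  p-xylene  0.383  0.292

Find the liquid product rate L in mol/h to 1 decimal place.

L = 150.1 mol/h

Material balance + equilibrium reduce to Σ zᵢ(Kᵢ−1)/(1+ψ(Kᵢ−1)) = 0.
Feasibility: ΣzᵢKᵢ = 1.703, Σzᵢ/Kᵢ = 1.551 — both > 1, two phases present.
Newton–Raphson from ψ = 0.5:
  ψ = 0.500: g = 0.1246, g' = -0.941 → ψ = 0.633
  ψ = 0.633: g = -0.0037, g' = -1.015 → ψ = 0.629
Converged at ψ = 0.629.
Then V = ψ·F = 0.6289·404.4 = 254.3 mol/h and L = F − V = 150.1 mol/h.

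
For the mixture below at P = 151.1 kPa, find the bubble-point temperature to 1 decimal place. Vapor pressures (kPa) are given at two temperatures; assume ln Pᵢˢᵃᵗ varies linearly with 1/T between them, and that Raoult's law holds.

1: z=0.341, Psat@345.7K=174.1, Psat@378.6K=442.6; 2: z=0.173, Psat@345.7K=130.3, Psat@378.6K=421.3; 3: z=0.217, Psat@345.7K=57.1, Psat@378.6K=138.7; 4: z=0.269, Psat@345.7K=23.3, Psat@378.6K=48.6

T = 358.8 K

Bubble-point temperature: ΣzᵢPᵢˢᵃᵗ(T) = P. Interpolate ln Pᵢˢᵃᵗ = aᵢ + bᵢ/T.
  T = 345.7 K: ΣzᵢPᵢˢᵃᵗ = 100.57 kPa
  T = 378.6 K: ΣzᵢPᵢˢᵃᵗ = 266.98 kPa
  T = 362.1 K: ΣzᵢPᵢˢᵃᵗ = 166.98 kPa
  T = 353.9 K: ΣzᵢPᵢˢᵃᵗ = 130.28 kPa
  T = 358.0 K: ΣzᵢPᵢˢᵃᵗ = 147.69 kPa
  T = 360.1 K: ΣzᵢPᵢˢᵃᵗ = 157.32 kPa
  T = 359.1 K: ΣzᵢPᵢˢᵃᵗ = 152.67 kPa
Interpolating between 358.0 K and 359.1 K gives T ≈ 358.8 K.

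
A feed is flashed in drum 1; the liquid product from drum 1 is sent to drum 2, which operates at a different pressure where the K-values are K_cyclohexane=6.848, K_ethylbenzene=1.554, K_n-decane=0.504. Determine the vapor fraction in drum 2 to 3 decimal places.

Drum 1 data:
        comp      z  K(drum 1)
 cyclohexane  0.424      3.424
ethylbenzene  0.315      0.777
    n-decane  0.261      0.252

V/F (drum 2) = 0.692

Drum 1:
Let ψ₁ = V/F and solve Σ zᵢ(Kᵢ−1)/(1+ψ₁(Kᵢ−1)) = 0.
Check two-phase: ΣzᵢKᵢ = 1.762 > 1 and Σzᵢ/Kᵢ = 1.565 > 1, so g(0) = 0.762 > 0 and g(1) = -0.565 < 0.
Iterate (Newton) starting at ψ₁ = 0.64:
  ψ₁ = 0.640: g = -0.0536, g' = -0.941 → ψ₁ = 0.583
  ψ₁ = 0.583: g = -0.0011, g' = -0.908 → ψ₁ = 0.582
Converged at ψ₁ = 0.582.
Drum-1 compositions:
  cyclohexane: x = 0.176, y = 0.602
  ethylbenzene: x = 0.362, y = 0.281
  n-decane: x = 0.462, y = 0.116
Drum-2 feed = drum-1 liquid: z₂ = (0.1759, 0.3620, 0.4621).
Drum 2:
Material balance + equilibrium reduce to Σ zᵢ(Kᵢ−1)/(1+ψ₂(Kᵢ−1)) = 0.
Feasibility: ΣzᵢKᵢ = 2.000, Σzᵢ/Kᵢ = 1.176 — both > 1, two phases present.
Newton iteration, ψ₂⁰ = 0.64:
  ψ₂ = 0.640: g = 0.0291, g' = -0.572 → ψ₂ = 0.691
  ψ₂ = 0.691: g = 0.0004, g' = -0.558 → ψ₂ = 0.692
Converged at ψ₂ = 0.692.
  cyclohexane: x = 0.035, y = 0.239
  ethylbenzene: x = 0.262, y = 0.407
  n-decane: x = 0.703, y = 0.355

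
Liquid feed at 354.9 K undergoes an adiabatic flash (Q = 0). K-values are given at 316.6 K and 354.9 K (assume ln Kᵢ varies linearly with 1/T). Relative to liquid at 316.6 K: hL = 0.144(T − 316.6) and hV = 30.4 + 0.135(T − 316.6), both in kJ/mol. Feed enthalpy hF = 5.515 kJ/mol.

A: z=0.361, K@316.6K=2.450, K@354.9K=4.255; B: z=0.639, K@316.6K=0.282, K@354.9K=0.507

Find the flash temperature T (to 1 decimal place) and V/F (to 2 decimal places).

T = 322.9 K, V/F = 0.15

Adiabatic flash: solve Rachford–Rice at each trial T, then check hF = ψ·hV(T) + (1−ψ)·hL(T).
  T = 316.6 K: K = (2.450, 0.282), RR gives ψ = 0.062, H_out = 1.888 kJ/mol
  T = 354.9 K: K = (4.255, 0.507), RR gives ψ = 0.536, H_out = 21.623 kJ/mol
  T = 335.8 K: K = (3.282, 0.385), RR gives ψ = 0.307, H_out = 12.039 kJ/mol
  T = 326.2 K: K = (2.848, 0.331), RR gives ψ = 0.194, H_out = 7.256 kJ/mol
  T = 321.4 K: K = (2.644, 0.306), RR gives ψ = 0.131, H_out = 4.683 kJ/mol
  T = 323.8 K: K = (2.745, 0.318), RR gives ψ = 0.163, H_out = 5.992 kJ/mol
Linear interpolation between T = 321.4 (H_out = 4.683) and T = 323.8 (H_out = 5.992) on hF = 5.515 gives T ≈ 322.9 K, at which ψ = 0.15.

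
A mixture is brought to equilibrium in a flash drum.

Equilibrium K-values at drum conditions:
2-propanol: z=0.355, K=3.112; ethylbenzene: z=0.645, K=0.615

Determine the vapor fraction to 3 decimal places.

ψ = 0.617

Material balance + equilibrium reduce to Σ zᵢ(Kᵢ−1)/(1+ψ(Kᵢ−1)) = 0.
Feasibility: ΣzᵢKᵢ = 1.501, Σzᵢ/Kᵢ = 1.163 — both > 1, two phases present.
Newton iteration, ψ⁰ = 0.46:
  ψ = 0.460: g = 0.0785, g' = -0.549 → ψ = 0.603
  ψ = 0.603: g = 0.0063, g' = -0.468 → ψ = 0.617
Converged at ψ = 0.617.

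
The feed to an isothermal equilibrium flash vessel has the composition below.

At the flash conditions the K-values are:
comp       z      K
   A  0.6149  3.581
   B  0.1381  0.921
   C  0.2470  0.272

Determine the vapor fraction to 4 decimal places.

Rachford–Rice: g(ψ) = Σ zᵢ(Kᵢ−1)/(1+ψ(Kᵢ−1)) = 0.
g(0) = ΣzᵢKᵢ − 1 = 1.3963 and g(1) = 1 − Σzᵢ/Kᵢ = -0.2297, so a root lies in (0, 1).
Newton iteration, ψ⁰ = 0.32:
  ψ = 0.3200: g = 0.62356, g' = -1.4520 → ψ = 0.7494
  ψ = 0.7494: g = 0.13355, g' = -1.1107 → ψ = 0.8697
  ψ = 0.8697: g = -0.01272, g' = -1.3627 → ψ = 0.8603
  ψ = 0.8603: g = -0.00014, g' = -1.3335 → ψ = 0.8602
Converged at ψ = 0.8602.

ψ = 0.8602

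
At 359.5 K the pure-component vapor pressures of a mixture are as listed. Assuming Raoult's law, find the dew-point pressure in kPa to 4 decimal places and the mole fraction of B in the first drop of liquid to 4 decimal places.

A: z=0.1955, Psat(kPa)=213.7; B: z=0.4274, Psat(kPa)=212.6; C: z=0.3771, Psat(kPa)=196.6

Pdew = 206.4712 kPa, x_B = 0.4151

At the dew point ψ → 1, so Σzᵢ/Kᵢ = 1 with Kᵢ = Pᵢˢᵃᵗ/P ⇒ 1/P = Σzᵢ/Pᵢˢᵃᵗ.
1/P = 0.1955/213.7 + 0.4274/212.6 + 0.3771/196.6 = 0.0048433 ⇒ P = 206.4712 kPa
xᵢ = zᵢP/Pᵢˢᵃᵗ ⇒ x_B = 0.4274·206.4712/212.6 = 0.4151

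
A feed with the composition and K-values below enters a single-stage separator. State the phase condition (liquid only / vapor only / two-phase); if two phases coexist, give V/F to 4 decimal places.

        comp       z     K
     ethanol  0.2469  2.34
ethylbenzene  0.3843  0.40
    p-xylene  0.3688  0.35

ΣzᵢKᵢ = 0.8605; Σzᵢ/Kᵢ = 2.1200.
Since ΣzᵢKᵢ < 1 the mixture is below its bubble point — single liquid phase.

liquid only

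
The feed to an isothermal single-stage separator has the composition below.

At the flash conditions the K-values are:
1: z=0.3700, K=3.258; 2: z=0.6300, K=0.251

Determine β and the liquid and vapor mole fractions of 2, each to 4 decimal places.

β = 0.2150, x_2 = 0.7509, y_2 = 0.1885

Newton iteration, β⁰ = 0.5:
  β = 0.5000: g = -0.36197, g' = -1.3195 → β = 0.2257
  β = 0.2257: g = -0.01443, g' = -1.3397 → β = 0.2149
  β = 0.2149: g = 0.00009, g' = -1.3572 → β = 0.2150
Converged at β = 0.2150.
Compositions from xᵢ = zᵢ/(1+β(Kᵢ−1)), yᵢ = Kᵢxᵢ:
  1: x = 0.2491, y = 0.8115
  2: x = 0.7509, y = 0.1885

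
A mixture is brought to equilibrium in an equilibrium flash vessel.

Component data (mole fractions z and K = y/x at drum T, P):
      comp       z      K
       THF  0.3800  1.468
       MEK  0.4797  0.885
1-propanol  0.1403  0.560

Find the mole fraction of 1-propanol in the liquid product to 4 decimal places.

x_1-propanol = 0.1862

Rachford–Rice: g(V/F) = Σ zᵢ(Kᵢ−1)/(1+V/F(Kᵢ−1)) = 0.
Feasibility: ΣzᵢKᵢ = 1.0609, Σzᵢ/Kᵢ = 1.0514 — both > 1, two phases present.
Newton iteration, V/F⁰ = 0.55:
  V/F = 0.5500: g = 0.00110, g' = -0.1071 → V/F = 0.5603
Converged at V/F = 0.5603.
Compositions from xᵢ = zᵢ/(1+V/F(Kᵢ−1)), yᵢ = Kᵢxᵢ:
  THF: x = 0.3011, y = 0.4420
  MEK: x = 0.5127, y = 0.4538
  1-propanol: x = 0.1862, y = 0.1043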